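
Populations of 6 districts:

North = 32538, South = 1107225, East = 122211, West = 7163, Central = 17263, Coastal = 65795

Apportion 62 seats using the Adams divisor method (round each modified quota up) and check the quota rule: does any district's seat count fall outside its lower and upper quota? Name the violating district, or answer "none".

Standard quotas: North 1.492, South 50.768, East 5.604, West 0.328, Central 0.792, Coastal 3.017.
Adams allocation: North 2, South 49, East 6, West 1, Central 1, Coastal 3.
South has quota 50.768 (lower 50, upper 51) but receives 49 — outside the quota interval.

South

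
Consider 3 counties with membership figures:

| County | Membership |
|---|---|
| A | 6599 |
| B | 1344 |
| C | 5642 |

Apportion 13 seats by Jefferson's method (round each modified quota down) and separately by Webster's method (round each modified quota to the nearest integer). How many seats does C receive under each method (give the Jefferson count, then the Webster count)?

Jefferson: A 7, B 1, C 5.
Webster: A 6, B 1, C 6.
C gets 5 under Jefferson and 6 under Webster.

5 and 6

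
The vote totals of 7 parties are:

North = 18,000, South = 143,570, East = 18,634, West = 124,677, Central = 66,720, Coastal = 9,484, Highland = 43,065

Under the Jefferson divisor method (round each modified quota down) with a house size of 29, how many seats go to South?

10

Standard divisor 424150/29 ≈ 14625.862; standard quotas: North 1.231, South 9.816, East 1.274, West 8.524, Central 4.562, Coastal 0.648, Highland 2.944.
Rounding down gives 1, 9, 1, 8, 4, 0, 2 = 25 seats, so the divisor must be adjusted.
With modified divisor 13200: modified quotas North 1.364, South 10.877, East 1.412, West 9.445, Central 5.055, Coastal 0.718, Highland 3.263.
Rounding down: North 1, South 10, East 1, West 9, Central 5, Coastal 0, Highland 3 (total 29).
South receives 10.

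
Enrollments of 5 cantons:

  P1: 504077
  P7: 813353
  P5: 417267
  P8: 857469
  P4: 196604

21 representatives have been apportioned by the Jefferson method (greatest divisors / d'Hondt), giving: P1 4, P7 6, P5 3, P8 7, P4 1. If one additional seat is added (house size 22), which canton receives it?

P7

Priority for the next seat is population ÷ (current seats + 1).
Priorities: P1 100815.400, P7 116193.286, P5 104316.750, P8 107183.625, P4 98302.000.
Highest priority: P7.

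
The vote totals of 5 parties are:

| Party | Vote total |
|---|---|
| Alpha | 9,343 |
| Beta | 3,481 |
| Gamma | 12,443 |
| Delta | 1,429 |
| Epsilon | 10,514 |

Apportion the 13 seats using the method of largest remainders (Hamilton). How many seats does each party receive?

Total 37210; standard divisor 37210/13 ≈ 2862.308.
Standard quotas: Alpha 3.2641, Beta 1.2162, Gamma 4.3472, Delta 0.4992, Epsilon 3.6733.
Lower quotas: Alpha 3, Beta 1, Gamma 4, Delta 0, Epsilon 3 (sum 11, leaving 2 seats).
Remainders in descending order: Epsilon 0.6733, Delta 0.4992, Gamma 0.3472, Alpha 0.2641, Beta 0.2162.
Largest remainders: Epsilon, Delta receive the extra seats.

Alpha 3, Beta 1, Gamma 4, Delta 1, Epsilon 4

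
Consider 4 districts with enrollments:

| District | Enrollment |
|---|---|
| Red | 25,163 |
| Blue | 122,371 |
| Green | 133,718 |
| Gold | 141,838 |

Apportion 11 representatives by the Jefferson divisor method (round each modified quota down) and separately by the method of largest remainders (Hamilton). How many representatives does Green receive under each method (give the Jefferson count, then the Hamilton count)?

Jefferson: Red 0, Blue 3, Green 4, Gold 4.
Hamilton: Red 1, Blue 3, Green 3, Gold 4.
Green gets 4 under Jefferson and 3 under Hamilton.

4 and 3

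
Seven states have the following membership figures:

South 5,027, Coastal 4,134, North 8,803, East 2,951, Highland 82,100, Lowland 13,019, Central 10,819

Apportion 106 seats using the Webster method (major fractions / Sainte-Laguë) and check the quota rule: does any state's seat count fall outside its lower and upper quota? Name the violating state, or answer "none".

Highland

Standard quotas: South 4.201, Coastal 3.454, North 7.356, East 2.466, Highland 68.604, Lowland 10.879, Central 9.040.
Webster allocation: South 4, Coastal 3, North 7, East 2, Highland 70, Lowland 11, Central 9.
Highland has quota 68.604 (lower 68, upper 69) but receives 70 — outside the quota interval.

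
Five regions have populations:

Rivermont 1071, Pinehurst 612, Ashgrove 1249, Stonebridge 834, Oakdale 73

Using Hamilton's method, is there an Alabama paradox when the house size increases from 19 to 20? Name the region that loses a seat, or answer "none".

At 19 seats: Rivermont 5, Pinehurst 3, Ashgrove 6, Stonebridge 4, Oakdale 1.
At 20 seats: Rivermont 6, Pinehurst 3, Ashgrove 7, Stonebridge 4, Oakdale 0.
Oakdale drops from 1 to 0.

Oakdale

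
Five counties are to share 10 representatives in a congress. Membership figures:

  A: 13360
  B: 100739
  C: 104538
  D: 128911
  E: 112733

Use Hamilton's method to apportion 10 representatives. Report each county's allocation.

Total 460281; standard divisor 460281/10 ≈ 46028.1.
Standard quotas: A 0.2903, B 2.1886, C 2.2712, D 2.8007, E 2.4492.
Lower quotas: A 0, B 2, C 2, D 2, E 2 (sum 8, leaving 2 seats).
Remainders in descending order: D 0.8007, E 0.4492, A 0.2903, C 0.2712, B 0.1886.
The surplus seats go to D, E.

A 0, B 2, C 2, D 3, E 3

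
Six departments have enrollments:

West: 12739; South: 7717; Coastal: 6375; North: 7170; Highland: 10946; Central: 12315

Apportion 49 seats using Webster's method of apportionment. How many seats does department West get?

Standard divisor 57262/49 ≈ 1168.612; standard quotas: West 10.901, South 6.604, Coastal 5.455, North 6.135, Highland 9.367, Central 10.538.
Rounding to the nearest integer gives West 11, South 7, Coastal 5, North 6, Highland 9, Central 11 — total 49, matching the house size, so no adjustment is needed.
West receives 11.

11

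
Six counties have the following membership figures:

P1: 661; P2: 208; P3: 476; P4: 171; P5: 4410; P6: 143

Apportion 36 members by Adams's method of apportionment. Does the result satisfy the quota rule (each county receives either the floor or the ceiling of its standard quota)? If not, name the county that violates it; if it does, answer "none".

P5

Standard quotas: P1 3.921, P2 1.234, P3 2.824, P4 1.014, P5 26.159, P6 0.848.
Adams allocation: P1 4, P2 2, P3 3, P4 1, P5 25, P6 1.
P5 has quota 26.159 (lower 26, upper 27) but receives 25 — outside the quota interval.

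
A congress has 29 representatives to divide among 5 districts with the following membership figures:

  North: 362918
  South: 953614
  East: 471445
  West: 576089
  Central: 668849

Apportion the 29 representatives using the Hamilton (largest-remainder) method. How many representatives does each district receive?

Standard divisor: 3032915 ÷ 29 ≈ 104583.276.
Standard quotas: North 3.4701, South 9.1182, East 4.5078, West 5.5084, Central 6.3954.
Lower quotas: North 3, South 9, East 4, West 5, Central 6 (sum 27, leaving 2 seats).
Remainders in descending order: West 0.5084, East 0.5078, North 0.4701, Central 0.3954, South 0.1182.
The surplus seats go to West, East.

North: 3, South: 9, East: 5, West: 6, Central: 6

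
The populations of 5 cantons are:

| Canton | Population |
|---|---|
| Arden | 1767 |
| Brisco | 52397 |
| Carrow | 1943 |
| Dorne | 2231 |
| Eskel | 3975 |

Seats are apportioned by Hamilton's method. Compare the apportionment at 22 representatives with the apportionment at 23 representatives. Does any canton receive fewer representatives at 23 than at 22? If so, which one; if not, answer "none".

none

At 22 seats: Arden 1, Brisco 18, Carrow 1, Dorne 1, Eskel 1.
At 23 seats: Arden 1, Brisco 19, Carrow 1, Dorne 1, Eskel 1.
No canton's allocation decreased.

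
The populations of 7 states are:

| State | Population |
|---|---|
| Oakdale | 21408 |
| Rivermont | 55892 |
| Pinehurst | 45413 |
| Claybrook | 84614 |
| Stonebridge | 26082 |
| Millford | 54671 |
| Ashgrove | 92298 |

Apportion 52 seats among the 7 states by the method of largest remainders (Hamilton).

Oakdale: 3; Rivermont: 8; Pinehurst: 6; Claybrook: 12; Stonebridge: 3; Millford: 7; Ashgrove: 13

Total 380378; standard divisor 380378/52 ≈ 7314.962.
Standard quotas: Oakdale 2.9266, Rivermont 7.6408, Pinehurst 6.2082, Claybrook 11.5673, Stonebridge 3.5656, Millford 7.4739, Ashgrove 12.6177.
Lower quotas: Oakdale 2, Rivermont 7, Pinehurst 6, Claybrook 11, Stonebridge 3, Millford 7, Ashgrove 12 (sum 48, leaving 4 seats).
Remainders in descending order: Oakdale 0.9266, Rivermont 0.6408, Ashgrove 0.6177, Claybrook 0.5673, Stonebridge 0.5656, Millford 0.4739, Pinehurst 0.2082.
Largest remainders: Oakdale, Rivermont, Ashgrove, Claybrook receive the extra seats.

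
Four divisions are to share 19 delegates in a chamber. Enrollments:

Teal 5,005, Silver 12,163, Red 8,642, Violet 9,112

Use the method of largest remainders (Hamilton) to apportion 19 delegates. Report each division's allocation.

Teal 3; Silver 6; Red 5; Violet 5

Total 34922; standard divisor 34922/19 = 1838.
Standard quotas: Teal 2.7231, Silver 6.6175, Red 4.7018, Violet 4.9576.
Lower quotas: Teal 2, Silver 6, Red 4, Violet 4 (sum 16, leaving 3 seats).
Remainders in descending order: Violet 0.9576, Teal 0.7231, Red 0.7018, Silver 0.6175.
Largest remainders: Violet, Teal, Red receive the extra seats.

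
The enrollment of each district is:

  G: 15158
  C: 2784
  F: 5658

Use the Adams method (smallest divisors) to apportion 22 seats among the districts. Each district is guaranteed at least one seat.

G: 14, C: 3, F: 5

Standard divisor 23600/22 ≈ 1072.727; standard quotas: G 14.130, C 2.595, F 5.274.
Rounding up gives 15, 3, 6 = 24 seats, so the divisor must be adjusted.
With modified divisor 1150: modified quotas G 13.181, C 2.421, F 4.920.
Rounding up: G 14, C 3, F 5 (total 22).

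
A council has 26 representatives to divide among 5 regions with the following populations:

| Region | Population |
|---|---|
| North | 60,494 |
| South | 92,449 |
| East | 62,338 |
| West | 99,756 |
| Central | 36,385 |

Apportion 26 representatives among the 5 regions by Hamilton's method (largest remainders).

Total 351422; standard divisor 351422/26 ≈ 13516.231.
Standard quotas: North 4.4757, South 6.8399, East 4.6121, West 7.3805, Central 2.6919.
Lower quotas: North 4, South 6, East 4, West 7, Central 2 (sum 23, leaving 3 seats).
Remainders in descending order: South 0.8399, Central 0.6919, East 0.6121, North 0.4757, West 0.3805.
The surplus seats go to South, Central, East.

North=4; South=7; East=5; West=7; Central=3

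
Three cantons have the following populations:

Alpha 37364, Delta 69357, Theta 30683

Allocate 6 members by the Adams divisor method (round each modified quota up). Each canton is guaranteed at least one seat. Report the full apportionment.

Alpha: 2, Delta: 3, Theta: 1

Standard divisor 137404/6 ≈ 22900.667; standard quotas: Alpha 1.632, Delta 3.029, Theta 1.340.
Rounding up gives 2, 4, 2 = 8 seats, so the divisor must be adjusted.
With modified divisor 32700: modified quotas Alpha 1.143, Delta 2.121, Theta 0.938.
Rounding up: Alpha 2, Delta 3, Theta 1 (total 6).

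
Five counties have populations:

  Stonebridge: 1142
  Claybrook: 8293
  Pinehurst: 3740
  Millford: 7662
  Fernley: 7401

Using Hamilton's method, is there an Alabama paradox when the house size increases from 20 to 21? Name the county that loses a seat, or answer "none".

none

At 20 seats: Stonebridge 1, Claybrook 6, Pinehurst 3, Millford 5, Fernley 5.
At 21 seats: Stonebridge 1, Claybrook 6, Pinehurst 3, Millford 6, Fernley 5.
No county's allocation decreased.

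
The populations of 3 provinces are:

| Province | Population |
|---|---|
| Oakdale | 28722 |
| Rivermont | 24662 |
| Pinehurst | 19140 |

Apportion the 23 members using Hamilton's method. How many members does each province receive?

Oakdale 9, Rivermont 8, Pinehurst 6

Standard divisor: 72524 ÷ 23 ≈ 3153.217.
Standard quotas: Oakdale 9.1088, Rivermont 7.8212, Pinehurst 6.0700.
Lower quotas: Oakdale 9, Rivermont 7, Pinehurst 6 (sum 22, leaving 1 seat).
Remainders in descending order: Rivermont 0.8212, Oakdale 0.1088, Pinehurst 0.0700.
Largest remainder: Rivermont receives the extra seat.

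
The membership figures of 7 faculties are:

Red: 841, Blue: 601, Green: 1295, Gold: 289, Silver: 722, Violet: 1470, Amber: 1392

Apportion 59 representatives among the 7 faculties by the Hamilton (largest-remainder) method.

The standard divisor is 6610/59 ≈ 112.034.
Standard quotas: Red 7.507, Blue 5.364, Green 11.559, Gold 2.580, Silver 6.444, Violet 13.121, Amber 12.425.
Lower quotas: Red 7, Blue 5, Green 11, Gold 2, Silver 6, Violet 13, Amber 12 (sum 56, leaving 3 seats).
Remainders in descending order: Gold 0.580, Green 0.559, Red 0.507, Silver 0.444, Amber 0.425, Blue 0.364, Violet 0.121.
The surplus seats go to Gold, Green, Red.

Red 8, Blue 5, Green 12, Gold 3, Silver 6, Violet 13, Amber 12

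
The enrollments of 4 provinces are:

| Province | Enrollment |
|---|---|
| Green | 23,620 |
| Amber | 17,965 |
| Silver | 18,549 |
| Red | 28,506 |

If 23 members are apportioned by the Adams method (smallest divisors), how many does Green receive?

Standard divisor 88640/23 ≈ 3853.913; standard quotas: Green 6.129, Amber 4.661, Silver 4.813, Red 7.397.
Rounding up gives 7, 5, 5, 8 = 25 seats, so the divisor must be adjusted.
With modified divisor 4300: modified quotas Green 5.493, Amber 4.178, Silver 4.314, Red 6.629.
Rounding up: Green 6, Amber 5, Silver 5, Red 7 (total 23).
Green receives 6.

6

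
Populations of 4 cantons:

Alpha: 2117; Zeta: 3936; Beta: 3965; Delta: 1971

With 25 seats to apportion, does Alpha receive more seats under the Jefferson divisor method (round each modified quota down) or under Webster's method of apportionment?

Webster

Jefferson: Alpha 4, Zeta 8, Beta 9, Delta 4.
Webster: Alpha 5, Zeta 8, Beta 8, Delta 4.
Alpha gets 4 under Jefferson and 5 under Webster.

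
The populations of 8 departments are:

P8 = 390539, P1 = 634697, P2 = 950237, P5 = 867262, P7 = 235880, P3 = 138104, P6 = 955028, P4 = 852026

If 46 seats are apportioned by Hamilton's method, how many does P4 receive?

Total 5023773; standard divisor 5023773/46 ≈ 109212.457.
Standard quotas: P8 3.5760, P1 5.8116, P2 8.7008, P5 7.9411, P7 2.1598, P3 1.2645, P6 8.7447, P4 7.8015.
Lower quotas: P8 3, P1 5, P2 8, P5 7, P7 2, P3 1, P6 8, P4 7 (sum 41, leaving 5 seats).
Remainders in descending order: P5 0.9411, P1 0.8116, P4 0.8015, P6 0.7447, P2 0.7008, P8 0.5760, P3 0.2645, P7 0.1598.
Largest remainders: P5, P1, P4, P6, P2 receive the extra seats.
P4 receives 8.

8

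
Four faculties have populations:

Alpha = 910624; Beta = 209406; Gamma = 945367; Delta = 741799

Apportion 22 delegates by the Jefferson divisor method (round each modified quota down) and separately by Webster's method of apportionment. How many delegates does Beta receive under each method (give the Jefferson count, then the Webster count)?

1 and 2

Jefferson: Alpha 7, Beta 1, Gamma 8, Delta 6.
Webster: Alpha 7, Beta 2, Gamma 7, Delta 6.
Beta gets 1 under Jefferson and 2 under Webster.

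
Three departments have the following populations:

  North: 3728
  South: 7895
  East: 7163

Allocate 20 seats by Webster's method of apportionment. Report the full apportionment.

North 4, South 8, East 8

Standard divisor 18786/20 ≈ 939.3; standard quotas: North 3.969, South 8.405, East 7.626.
Rounding to the nearest integer gives North 4, South 8, East 8 — total 20, matching the house size, so no adjustment is needed.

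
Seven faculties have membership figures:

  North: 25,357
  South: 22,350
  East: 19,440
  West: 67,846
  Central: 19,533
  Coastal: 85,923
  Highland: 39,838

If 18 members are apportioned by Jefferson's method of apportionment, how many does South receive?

Standard divisor 280287/18 ≈ 15571.5; standard quotas: North 1.628, South 1.435, East 1.248, West 4.357, Central 1.254, Coastal 5.518, Highland 2.558.
Rounding down gives 1, 1, 1, 4, 1, 5, 2 = 15 seats, so the divisor must be adjusted.
With modified divisor 13000: modified quotas North 1.951, South 1.719, East 1.495, West 5.219, Central 1.503, Coastal 6.609, Highland 3.064.
Rounding down: North 1, South 1, East 1, West 5, Central 1, Coastal 6, Highland 3 (total 18).
South receives 1.

1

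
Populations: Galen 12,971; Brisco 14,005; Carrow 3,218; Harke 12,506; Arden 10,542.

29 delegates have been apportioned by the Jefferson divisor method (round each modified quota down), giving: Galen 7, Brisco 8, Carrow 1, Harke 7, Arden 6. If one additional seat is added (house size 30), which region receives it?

Galen

Priority for the next seat is population ÷ (current seats + 1).
Priorities: Galen 1621.375, Brisco 1556.111, Carrow 1609.000, Harke 1563.250, Arden 1506.000.
Highest priority: Galen.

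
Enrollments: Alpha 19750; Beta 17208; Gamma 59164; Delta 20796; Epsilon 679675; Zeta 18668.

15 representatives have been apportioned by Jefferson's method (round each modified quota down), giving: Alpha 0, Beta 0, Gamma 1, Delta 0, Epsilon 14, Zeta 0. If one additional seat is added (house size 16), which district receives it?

Epsilon

Priority for the next seat is population ÷ (current seats + 1).
Priorities: Alpha 19750.000, Beta 17208.000, Gamma 29582.000, Delta 20796.000, Epsilon 45311.667, Zeta 18668.000.
Highest priority: Epsilon.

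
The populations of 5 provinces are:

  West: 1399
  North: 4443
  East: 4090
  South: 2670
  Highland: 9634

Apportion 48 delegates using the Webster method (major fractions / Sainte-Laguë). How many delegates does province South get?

6

Standard divisor 22236/48 ≈ 463.25; standard quotas: West 3.020, North 9.591, East 8.829, South 5.764, Highland 20.797.
Rounding to the nearest integer gives 3, 10, 9, 6, 21 = 49 seats, so the divisor must be adjusted.
With modified divisor 469: modified quotas West 2.983, North 9.473, East 8.721, South 5.693, Highland 20.542.
Rounding to the nearest integer: West 3, North 9, East 9, South 6, Highland 21 (total 48).
South receives 6.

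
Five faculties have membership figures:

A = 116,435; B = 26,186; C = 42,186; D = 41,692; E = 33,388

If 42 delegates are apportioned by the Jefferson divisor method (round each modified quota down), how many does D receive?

7

Standard divisor 259887/42 ≈ 6187.786; standard quotas: A 18.817, B 4.232, C 6.818, D 6.738, E 5.396.
Rounding down gives 18, 4, 6, 6, 5 = 39 seats, so the divisor must be adjusted.
With modified divisor 5900: modified quotas A 19.735, B 4.438, C 7.150, D 7.066, E 5.659.
Rounding down: A 19, B 4, C 7, D 7, E 5 (total 42).
D receives 7.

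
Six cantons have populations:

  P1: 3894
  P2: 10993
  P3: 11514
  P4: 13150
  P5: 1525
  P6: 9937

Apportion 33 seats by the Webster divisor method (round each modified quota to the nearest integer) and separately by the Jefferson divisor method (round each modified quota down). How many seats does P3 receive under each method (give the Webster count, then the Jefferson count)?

Webster: P1 3, P2 7, P3 7, P4 9, P5 1, P6 6.
Jefferson: P1 2, P2 7, P3 8, P4 9, P5 1, P6 6.
P3 gets 7 under Webster and 8 under Jefferson.

7 and 8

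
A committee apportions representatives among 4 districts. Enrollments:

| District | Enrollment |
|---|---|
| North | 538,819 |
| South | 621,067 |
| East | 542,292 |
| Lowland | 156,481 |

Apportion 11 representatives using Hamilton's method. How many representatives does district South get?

4

Standard divisor: 1858659 ÷ 11 = 168969.
Standard quotas: North 3.1889, South 3.6756, East 3.2094, Lowland 0.9261.
Lower quotas: North 3, South 3, East 3, Lowland 0 (sum 9, leaving 2 seats).
Remainders in descending order: Lowland 0.9261, South 0.6756, East 0.2094, North 0.1889.
Largest remainders: Lowland, South receive the extra seats.
South receives 4.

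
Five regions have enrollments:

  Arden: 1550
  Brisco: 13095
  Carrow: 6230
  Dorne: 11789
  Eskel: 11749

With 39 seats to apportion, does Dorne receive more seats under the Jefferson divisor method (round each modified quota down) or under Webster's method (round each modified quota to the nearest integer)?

Jefferson: Arden 1, Brisco 12, Carrow 5, Dorne 11, Eskel 10.
Webster: Arden 1, Brisco 12, Carrow 6, Dorne 10, Eskel 10.
Dorne gets 11 under Jefferson and 10 under Webster.

Jefferson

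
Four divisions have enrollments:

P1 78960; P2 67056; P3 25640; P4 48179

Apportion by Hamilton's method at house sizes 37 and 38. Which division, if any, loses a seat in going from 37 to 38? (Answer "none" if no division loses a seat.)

P3

At 37 seats: P1 13, P2 11, P3 5, P4 8.
At 38 seats: P1 14, P2 12, P3 4, P4 8.
P3 drops from 5 to 4.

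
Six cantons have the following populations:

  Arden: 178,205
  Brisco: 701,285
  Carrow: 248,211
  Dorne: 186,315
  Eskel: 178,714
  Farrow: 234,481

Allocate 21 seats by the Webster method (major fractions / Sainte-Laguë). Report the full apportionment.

Arden: 2; Brisco: 9; Carrow: 3; Dorne: 2; Eskel: 2; Farrow: 3

Standard divisor 1727211/21 ≈ 82248.143; standard quotas: Arden 2.167, Brisco 8.526, Carrow 3.018, Dorne 2.265, Eskel 2.173, Farrow 2.851.
Rounding to the nearest integer gives Arden 2, Brisco 9, Carrow 3, Dorne 2, Eskel 2, Farrow 3 — total 21, matching the house size, so no adjustment is needed.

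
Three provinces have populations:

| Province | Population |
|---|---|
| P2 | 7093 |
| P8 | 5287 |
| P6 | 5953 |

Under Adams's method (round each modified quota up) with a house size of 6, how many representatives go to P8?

Standard divisor 18333/6 ≈ 3055.5; standard quotas: P2 2.321, P8 1.730, P6 1.948.
Rounding up gives 3, 2, 2 = 7 seats, so the divisor must be adjusted.
With modified divisor 4400: modified quotas P2 1.612, P8 1.202, P6 1.353.
Rounding up: P2 2, P8 2, P6 2 (total 6).
P8 receives 2.

2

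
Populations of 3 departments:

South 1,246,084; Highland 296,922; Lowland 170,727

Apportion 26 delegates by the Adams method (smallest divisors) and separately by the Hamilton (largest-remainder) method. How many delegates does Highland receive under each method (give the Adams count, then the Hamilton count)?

5 and 4

Adams: South 18, Highland 5, Lowland 3.
Hamilton: South 19, Highland 4, Lowland 3.
Highland gets 5 under Adams and 4 under Hamilton.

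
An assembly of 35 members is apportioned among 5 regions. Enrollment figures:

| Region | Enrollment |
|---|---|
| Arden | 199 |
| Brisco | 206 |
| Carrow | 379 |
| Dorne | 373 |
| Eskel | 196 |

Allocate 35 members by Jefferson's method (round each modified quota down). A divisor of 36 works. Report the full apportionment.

With modified divisor 36: modified quotas Arden 5.528, Brisco 5.722, Carrow 10.528, Dorne 10.361, Eskel 5.444.
Rounding down: Arden 5, Brisco 5, Carrow 10, Dorne 10, Eskel 5 (total 35).

Arden 5, Brisco 5, Carrow 10, Dorne 10, Eskel 5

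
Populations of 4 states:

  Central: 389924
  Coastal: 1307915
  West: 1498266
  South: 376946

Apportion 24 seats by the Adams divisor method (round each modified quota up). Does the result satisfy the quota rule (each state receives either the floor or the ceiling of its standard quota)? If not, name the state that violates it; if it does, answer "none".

none

Standard quotas: Central 2.619, Coastal 8.785, West 10.064, South 2.532.
Adams allocation: Central 3, Coastal 8, West 10, South 3.
Every allocation lies between the lower and upper quota.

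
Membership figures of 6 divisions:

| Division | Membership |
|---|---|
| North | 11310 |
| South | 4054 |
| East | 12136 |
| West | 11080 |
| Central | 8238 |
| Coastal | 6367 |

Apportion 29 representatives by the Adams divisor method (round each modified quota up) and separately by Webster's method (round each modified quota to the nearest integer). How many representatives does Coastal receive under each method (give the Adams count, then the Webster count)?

4 and 3

Adams: North 6, South 2, East 6, West 6, Central 5, Coastal 4.
Webster: North 6, South 2, East 7, West 6, Central 5, Coastal 3.
Coastal gets 4 under Adams and 3 under Webster.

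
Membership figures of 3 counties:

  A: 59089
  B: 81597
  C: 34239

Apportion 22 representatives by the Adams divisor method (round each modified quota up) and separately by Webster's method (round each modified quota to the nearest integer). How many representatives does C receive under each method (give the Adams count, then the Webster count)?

5 and 4

Adams: A 7, B 10, C 5.
Webster: A 8, B 10, C 4.
C gets 5 under Adams and 4 under Webster.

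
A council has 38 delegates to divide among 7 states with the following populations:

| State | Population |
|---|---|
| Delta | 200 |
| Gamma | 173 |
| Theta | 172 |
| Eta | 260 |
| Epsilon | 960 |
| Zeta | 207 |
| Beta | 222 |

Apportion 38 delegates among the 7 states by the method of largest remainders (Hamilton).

Delta 3, Gamma 3, Theta 3, Eta 4, Epsilon 17, Zeta 4, Beta 4

Standard divisor: 2194 ÷ 38 ≈ 57.737.
Standard quotas: Delta 3.464, Gamma 2.996, Theta 2.979, Eta 4.503, Epsilon 16.627, Zeta 3.585, Beta 3.845.
Lower quotas: Delta 3, Gamma 2, Theta 2, Eta 4, Epsilon 16, Zeta 3, Beta 3 (sum 33, leaving 5 seats).
Remainders in descending order: Gamma 0.996, Theta 0.979, Beta 0.845, Epsilon 0.627, Zeta 0.585, Eta 0.503, Delta 0.464.
The surplus seats go to Gamma, Theta, Beta, Epsilon, Zeta.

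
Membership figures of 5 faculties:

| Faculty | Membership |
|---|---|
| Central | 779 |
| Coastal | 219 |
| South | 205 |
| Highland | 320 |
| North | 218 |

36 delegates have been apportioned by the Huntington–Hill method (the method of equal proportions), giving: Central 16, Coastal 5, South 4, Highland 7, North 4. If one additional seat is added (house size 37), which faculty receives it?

North

Priority for the next seat is population ÷ (√(s·(s+1))).
Priorities: Central 47.234, Coastal 39.984, South 45.839, Highland 42.762, North 48.746.
Highest priority: North.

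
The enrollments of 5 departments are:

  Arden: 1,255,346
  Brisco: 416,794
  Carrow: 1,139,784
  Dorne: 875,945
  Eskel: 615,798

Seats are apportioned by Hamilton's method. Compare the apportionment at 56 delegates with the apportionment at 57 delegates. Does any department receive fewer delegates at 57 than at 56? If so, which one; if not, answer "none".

Brisco

At 56 seats: Arden 16, Brisco 6, Carrow 15, Dorne 11, Eskel 8.
At 57 seats: Arden 17, Brisco 5, Carrow 15, Dorne 12, Eskel 8.
Brisco drops from 6 to 5.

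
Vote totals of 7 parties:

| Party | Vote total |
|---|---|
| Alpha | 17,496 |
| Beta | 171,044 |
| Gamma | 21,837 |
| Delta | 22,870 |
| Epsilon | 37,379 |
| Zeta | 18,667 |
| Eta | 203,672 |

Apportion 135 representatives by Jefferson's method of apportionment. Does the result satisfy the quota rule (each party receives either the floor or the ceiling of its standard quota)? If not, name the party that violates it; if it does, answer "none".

Eta

Standard quotas: Alpha 4.791, Beta 46.841, Gamma 5.980, Delta 6.263, Epsilon 10.236, Zeta 5.112, Eta 55.776.
Jefferson allocation: Alpha 4, Beta 47, Gamma 6, Delta 6, Epsilon 10, Zeta 5, Eta 57.
Eta has quota 55.776 (lower 55, upper 56) but receives 57 — outside the quota interval.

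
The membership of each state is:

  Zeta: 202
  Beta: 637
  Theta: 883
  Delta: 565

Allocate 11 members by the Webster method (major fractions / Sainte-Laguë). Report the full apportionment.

Standard divisor 2287/11 ≈ 207.909; standard quotas: Zeta 0.972, Beta 3.064, Theta 4.247, Delta 2.718.
Rounding to the nearest integer gives Zeta 1, Beta 3, Theta 4, Delta 3 — total 11, matching the house size, so no adjustment is needed.

Zeta=1, Beta=3, Theta=4, Delta=3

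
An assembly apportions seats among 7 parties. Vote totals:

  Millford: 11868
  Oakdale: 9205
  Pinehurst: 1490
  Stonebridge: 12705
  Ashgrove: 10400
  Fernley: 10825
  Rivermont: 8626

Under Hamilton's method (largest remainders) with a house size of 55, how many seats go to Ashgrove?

Standard divisor: 65119 ÷ 55 ≈ 1183.982.
Standard quotas: Millford 10.0238, Oakdale 7.7746, Pinehurst 1.2585, Stonebridge 10.7307, Ashgrove 8.7839, Fernley 9.1429, Rivermont 7.2856.
Lower quotas: Millford 10, Oakdale 7, Pinehurst 1, Stonebridge 10, Ashgrove 8, Fernley 9, Rivermont 7 (sum 52, leaving 3 seats).
Remainders in descending order: Ashgrove 0.7839, Oakdale 0.7746, Stonebridge 0.7307, Rivermont 0.2856, Pinehurst 0.2585, Fernley 0.1429, Millford 0.0238.
The surplus seats go to Ashgrove, Oakdale, Stonebridge.
Ashgrove receives 9.

9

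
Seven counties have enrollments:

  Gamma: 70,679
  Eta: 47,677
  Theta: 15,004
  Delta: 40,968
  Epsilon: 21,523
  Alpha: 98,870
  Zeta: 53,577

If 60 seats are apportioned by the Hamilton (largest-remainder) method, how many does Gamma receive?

12

The standard divisor is 348298/60 ≈ 5804.967.
Standard quotas: Gamma 12.1756, Eta 8.2131, Theta 2.5847, Delta 7.0574, Epsilon 3.7077, Alpha 17.0320, Zeta 9.2295.
Lower quotas: Gamma 12, Eta 8, Theta 2, Delta 7, Epsilon 3, Alpha 17, Zeta 9 (sum 58, leaving 2 seats).
Remainders in descending order: Epsilon 0.7077, Theta 0.5847, Zeta 0.2295, Eta 0.2131, Gamma 0.1756, Delta 0.0574, Alpha 0.0320.
Largest remainders: Epsilon, Theta receive the extra seats.
Gamma receives 12.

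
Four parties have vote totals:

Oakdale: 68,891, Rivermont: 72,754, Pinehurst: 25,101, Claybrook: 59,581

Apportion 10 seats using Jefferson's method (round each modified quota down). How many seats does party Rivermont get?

Standard divisor 226327/10 ≈ 22632.7; standard quotas: Oakdale 3.044, Rivermont 3.215, Pinehurst 1.109, Claybrook 2.633.
Rounding down gives 3, 3, 1, 2 = 9 seats, so the divisor must be adjusted.
With modified divisor 19000: modified quotas Oakdale 3.626, Rivermont 3.829, Pinehurst 1.321, Claybrook 3.136.
Rounding down: Oakdale 3, Rivermont 3, Pinehurst 1, Claybrook 3 (total 10).
Rivermont receives 3.

3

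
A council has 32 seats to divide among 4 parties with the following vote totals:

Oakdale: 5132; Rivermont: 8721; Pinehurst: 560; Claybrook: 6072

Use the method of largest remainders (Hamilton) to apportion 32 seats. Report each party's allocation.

Standard divisor: 20485 ÷ 32 ≈ 640.156.
Standard quotas: Oakdale 8.0168, Rivermont 13.6232, Pinehurst 0.8748, Claybrook 9.4852.
Lower quotas: Oakdale 8, Rivermont 13, Pinehurst 0, Claybrook 9 (sum 30, leaving 2 seats).
Remainders in descending order: Pinehurst 0.8748, Rivermont 0.6232, Claybrook 0.4852, Oakdale 0.0168.
Largest remainders: Pinehurst, Rivermont receive the extra seats.

Oakdale 8, Rivermont 14, Pinehurst 1, Claybrook 9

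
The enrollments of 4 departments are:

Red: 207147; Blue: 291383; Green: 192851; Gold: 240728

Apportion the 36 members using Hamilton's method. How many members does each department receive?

The standard divisor is 932109/36 ≈ 25891.917.
Standard quotas: Red 8.0005, Blue 11.2538, Green 7.4483, Gold 9.2974.
Lower quotas: Red 8, Blue 11, Green 7, Gold 9 (sum 35, leaving 1 seat).
Remainders in descending order: Green 0.4483, Gold 0.2974, Blue 0.2538, Red 0.0005.
Largest remainder: Green receives the extra seat.

Red 8, Blue 11, Green 8, Gold 9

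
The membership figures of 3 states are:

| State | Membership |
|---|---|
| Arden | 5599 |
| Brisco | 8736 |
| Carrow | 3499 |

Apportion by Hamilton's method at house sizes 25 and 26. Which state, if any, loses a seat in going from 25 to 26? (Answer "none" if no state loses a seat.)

none

At 25 seats: Arden 8, Brisco 12, Carrow 5.
At 26 seats: Arden 8, Brisco 13, Carrow 5.
No state's allocation decreased.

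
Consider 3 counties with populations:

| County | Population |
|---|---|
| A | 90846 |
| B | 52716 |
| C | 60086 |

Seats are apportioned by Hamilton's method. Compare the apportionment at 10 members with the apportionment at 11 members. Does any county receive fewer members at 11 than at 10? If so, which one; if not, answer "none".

At 10 seats: A 4, B 3, C 3.
At 11 seats: A 5, B 3, C 3.
No county's allocation decreased.

none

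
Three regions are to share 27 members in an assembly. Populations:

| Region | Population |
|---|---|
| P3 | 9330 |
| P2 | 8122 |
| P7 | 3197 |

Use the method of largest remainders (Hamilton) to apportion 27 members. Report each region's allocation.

Standard divisor: 20649 ÷ 27 ≈ 764.778.
Standard quotas: P3 12.1996, P2 10.6201, P7 4.1803.
Lower quotas: P3 12, P2 10, P7 4 (sum 26, leaving 1 seat).
Remainders in descending order: P2 0.6201, P3 0.1996, P7 0.1803.
Largest remainder: P2 receives the extra seat.

P3: 12, P2: 11, P7: 4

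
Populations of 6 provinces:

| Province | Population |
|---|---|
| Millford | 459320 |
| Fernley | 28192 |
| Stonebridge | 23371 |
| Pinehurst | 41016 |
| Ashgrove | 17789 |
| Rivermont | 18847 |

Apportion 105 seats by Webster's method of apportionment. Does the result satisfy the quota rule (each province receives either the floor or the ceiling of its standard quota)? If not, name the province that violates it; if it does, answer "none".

Standard quotas: Millford 81.947, Fernley 5.030, Stonebridge 4.170, Pinehurst 7.318, Ashgrove 3.174, Rivermont 3.362.
Webster allocation: Millford 83, Fernley 5, Stonebridge 4, Pinehurst 7, Ashgrove 3, Rivermont 3.
Millford has quota 81.947 (lower 81, upper 82) but receives 83 — outside the quota interval.

Millford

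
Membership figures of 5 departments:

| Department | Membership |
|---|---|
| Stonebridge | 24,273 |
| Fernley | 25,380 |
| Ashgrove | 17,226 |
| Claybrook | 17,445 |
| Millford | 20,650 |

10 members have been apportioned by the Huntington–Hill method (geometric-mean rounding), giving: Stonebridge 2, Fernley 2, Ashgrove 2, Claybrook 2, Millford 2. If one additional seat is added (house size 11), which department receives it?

Fernley

Priority for the next seat is population ÷ (√(s·(s+1))).
Priorities: Stonebridge 9909.411, Fernley 10361.342, Ashgrove 7032.485, Claybrook 7121.891, Millford 8430.327.
Highest priority: Fernley.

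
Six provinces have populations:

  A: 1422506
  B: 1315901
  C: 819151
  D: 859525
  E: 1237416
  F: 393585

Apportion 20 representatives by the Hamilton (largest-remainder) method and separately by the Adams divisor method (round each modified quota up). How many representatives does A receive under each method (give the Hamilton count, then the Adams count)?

Hamilton: A 5, B 4, C 3, D 3, E 4, F 1.
Adams: A 4, B 4, C 3, D 3, E 4, F 2.
A gets 5 under Hamilton and 4 under Adams.

5 and 4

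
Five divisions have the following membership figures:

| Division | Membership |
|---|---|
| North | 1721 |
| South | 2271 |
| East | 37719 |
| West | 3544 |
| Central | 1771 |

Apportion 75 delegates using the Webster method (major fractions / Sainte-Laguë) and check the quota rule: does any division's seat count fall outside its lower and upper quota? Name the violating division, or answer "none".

Standard quotas: North 2.745, South 3.622, East 60.157, West 5.652, Central 2.825.
Webster allocation: North 3, South 4, East 59, West 6, Central 3.
East has quota 60.157 (lower 60, upper 61) but receives 59 — outside the quota interval.

East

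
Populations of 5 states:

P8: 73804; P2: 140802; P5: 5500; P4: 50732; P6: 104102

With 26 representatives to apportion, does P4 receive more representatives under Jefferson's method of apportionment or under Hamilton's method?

Jefferson: P8 5, P2 10, P5 0, P4 3, P6 8.
Hamilton: P8 5, P2 10, P5 0, P4 4, P6 7.
P4 gets 3 under Jefferson and 4 under Hamilton.

Hamilton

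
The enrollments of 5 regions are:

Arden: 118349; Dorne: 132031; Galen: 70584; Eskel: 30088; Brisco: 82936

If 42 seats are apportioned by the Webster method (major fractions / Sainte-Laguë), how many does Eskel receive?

3

Standard divisor 433988/42 ≈ 10333.048; standard quotas: Arden 11.453, Dorne 12.778, Galen 6.831, Eskel 2.912, Brisco 8.026.
Rounding to the nearest integer gives Arden 11, Dorne 13, Galen 7, Eskel 3, Brisco 8 — total 42, matching the house size, so no adjustment is needed.
Eskel receives 3.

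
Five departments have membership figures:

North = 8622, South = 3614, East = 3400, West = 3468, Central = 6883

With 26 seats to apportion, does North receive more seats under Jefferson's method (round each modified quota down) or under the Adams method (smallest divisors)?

Jefferson

Jefferson: North 9, South 4, East 3, West 3, Central 7.
Adams: North 8, South 4, East 3, West 4, Central 7.
North gets 9 under Jefferson and 8 under Adams.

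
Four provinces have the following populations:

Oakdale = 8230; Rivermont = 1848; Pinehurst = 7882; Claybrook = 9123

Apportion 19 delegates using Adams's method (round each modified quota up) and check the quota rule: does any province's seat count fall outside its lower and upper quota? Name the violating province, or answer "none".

Standard quotas: Oakdale 5.774, Rivermont 1.296, Pinehurst 5.530, Claybrook 6.400.
Adams allocation: Oakdale 6, Rivermont 2, Pinehurst 5, Claybrook 6.
Every allocation lies between the lower and upper quota.

none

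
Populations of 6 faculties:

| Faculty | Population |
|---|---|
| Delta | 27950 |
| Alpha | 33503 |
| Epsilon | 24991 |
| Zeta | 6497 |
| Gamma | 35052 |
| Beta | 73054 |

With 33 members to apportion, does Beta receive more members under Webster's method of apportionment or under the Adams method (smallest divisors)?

Webster: Delta 5, Alpha 5, Epsilon 4, Zeta 1, Gamma 6, Beta 12.
Adams: Delta 5, Alpha 6, Epsilon 4, Zeta 1, Gamma 6, Beta 11.
Beta gets 12 under Webster and 11 under Adams.

Webster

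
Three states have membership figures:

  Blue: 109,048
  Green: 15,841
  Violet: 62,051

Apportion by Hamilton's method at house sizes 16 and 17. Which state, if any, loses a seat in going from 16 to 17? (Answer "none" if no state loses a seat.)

At 16 seats: Blue 9, Green 2, Violet 5.
At 17 seats: Blue 10, Green 1, Violet 6.
Green drops from 2 to 1.

Green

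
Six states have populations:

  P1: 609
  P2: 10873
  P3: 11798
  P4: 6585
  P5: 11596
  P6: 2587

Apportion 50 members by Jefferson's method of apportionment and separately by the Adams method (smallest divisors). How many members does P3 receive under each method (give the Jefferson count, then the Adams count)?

14 and 13

Jefferson: P1 0, P2 13, P3 14, P4 7, P5 13, P6 3.
Adams: P1 1, P2 12, P3 13, P4 8, P5 13, P6 3.
P3 gets 14 under Jefferson and 13 under Adams.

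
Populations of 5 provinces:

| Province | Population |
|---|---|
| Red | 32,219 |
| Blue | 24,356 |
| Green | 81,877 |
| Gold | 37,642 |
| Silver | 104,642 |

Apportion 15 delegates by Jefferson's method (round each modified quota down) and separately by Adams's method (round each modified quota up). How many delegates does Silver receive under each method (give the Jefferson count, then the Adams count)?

6 and 5

Jefferson: Red 1, Blue 1, Green 5, Gold 2, Silver 6.
Adams: Red 2, Blue 2, Green 4, Gold 2, Silver 5.
Silver gets 6 under Jefferson and 5 under Adams.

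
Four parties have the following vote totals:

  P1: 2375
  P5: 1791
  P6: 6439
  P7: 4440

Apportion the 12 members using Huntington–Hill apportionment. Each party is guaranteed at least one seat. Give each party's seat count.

P1=2; P5=1; P6=5; P7=4

With divisor 1274: modified quotas P1 1.864, P5 1.406, P6 5.054, P7 3.485.
Geometric-mean thresholds: P1 √(1·2)=1.414, P5 √(1·2)=1.414, P6 √(5·6)=5.477, P7 √(3·4)=3.464.
Each quota rounded against its threshold gives P1 2, P5 1, P6 5, P7 4 (total 12).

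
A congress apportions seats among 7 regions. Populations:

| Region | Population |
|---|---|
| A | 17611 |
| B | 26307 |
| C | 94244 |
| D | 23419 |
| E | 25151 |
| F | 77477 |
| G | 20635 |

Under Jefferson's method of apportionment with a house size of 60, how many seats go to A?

Standard divisor 284844/60 ≈ 4747.4; standard quotas: A 3.710, B 5.541, C 19.852, D 4.933, E 5.298, F 16.320, G 4.347.
Rounding down gives 3, 5, 19, 4, 5, 16, 4 = 56 seats, so the divisor must be adjusted.
With modified divisor 4450: modified quotas A 3.958, B 5.912, C 21.178, D 5.263, E 5.652, F 17.411, G 4.637.
Rounding down: A 3, B 5, C 21, D 5, E 5, F 17, G 4 (total 60).
A receives 3.

3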